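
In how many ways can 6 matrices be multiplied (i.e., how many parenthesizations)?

This is counted by the nth Catalan number C_n. Here n = 6 - 1 = 5.
C_n = (2n)!/(n!(n+1)!), so C_{5} = 10!/(5! x 6!) = C(10,5)/6 = 252/6.

Final answer: C_{5} = 42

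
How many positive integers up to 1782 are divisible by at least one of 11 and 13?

Multiples of 11: 162. Multiples of 13: 137. Of both (lcm=143): 12.
By inclusion-exclusion: 162 + 137 - 12.

Final answer: 287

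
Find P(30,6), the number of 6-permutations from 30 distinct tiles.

P(30,6) = 30!/(30-6)! = 30!/24!.

Final answer: P(30,6) = 427518000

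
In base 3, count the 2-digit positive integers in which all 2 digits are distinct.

The leading digit has 2 choices (anything but zero); the next has 2 (anything but the first), then 1, and so on, one fewer each time.
Total: 2 x 2.

Final answer: 4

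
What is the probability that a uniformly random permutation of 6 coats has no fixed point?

Use the recurrence D(n) = (n-1)(D(n-1) + D(n-2)) with D(0)=1, D(1)=0.
Building up: D(2)=1, D(3)=2, D(4)=9, D(5)=44, D(6)=265.
Total arrangements: 6! = 720.
Probability = D(6)/6! = 53/144.

Final answer: D(6)/6! = 265/720 = 0.368056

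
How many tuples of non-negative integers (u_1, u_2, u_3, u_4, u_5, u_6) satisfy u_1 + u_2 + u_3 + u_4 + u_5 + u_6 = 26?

Stars and bars with 26 stars and 5 bars:
C(26+6-1, 6-1) = C(31,5).

Final answer: C(31,5) = 169911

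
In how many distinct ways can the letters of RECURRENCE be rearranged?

Letters (C:2, E:3, N:1, R:3, U:1). Total letters: 10.
Permutations = 10!/(3! x 3! x 2!).

Final answer: 50400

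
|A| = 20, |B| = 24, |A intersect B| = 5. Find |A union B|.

|A union B| = |A| + |B| - |A intersect B| = 20 + 24 - 5.

Final answer: 39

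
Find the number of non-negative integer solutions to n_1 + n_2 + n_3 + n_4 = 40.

Stars and bars with 40 stars and 3 bars:
C(40+4-1, 4-1) = C(43,3).

Final answer: C(43,3) = 12341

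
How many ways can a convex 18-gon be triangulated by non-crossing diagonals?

This is a standard Catalan-number count: the answer is C_n. Here n = 18 - 2 = 16.
Using C_0 = 1 and C_(k+1) = C_k x 2(2k+1)/(k+2), build up term by term: C_1=1, C_2=2, C_3=5, C_4=14, C_5=42, C_6=132, C_7=429, C_8=1430, C_9=4862, C_10=16796, C_11=58786, C_12=208012, C_13=742900, C_14=2674440, C_15=9694845, C_16=35357670.

Final answer: C_{16} = 35357670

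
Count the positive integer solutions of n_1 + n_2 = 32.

Substitute n'_i = n_i - 1 (so n'_i >= 0). Then sum n'_i = 32 - 2 = 30.
Stars and bars: C(30+2-1, 2-1) = C(31,1).

Final answer: C(31,1) = 31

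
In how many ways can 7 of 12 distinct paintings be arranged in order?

P(12,7) = 12!/(12-7)! = 12!/5!.

Final answer: P(12,7) = 3991680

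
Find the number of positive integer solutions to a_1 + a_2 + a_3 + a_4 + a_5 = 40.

Substitute a'_i = a_i - 1 (so a'_i >= 0). Then sum a'_i = 40 - 5 = 35.
Stars and bars: C(35+5-1, 5-1) = C(39,4).

Final answer: C(39,4) = 82251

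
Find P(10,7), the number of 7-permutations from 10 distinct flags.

P(10,7) = 10!/(10-7)! = 10!/3!.

Final answer: P(10,7) = 604800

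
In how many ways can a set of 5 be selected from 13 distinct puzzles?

C(13,5) = 13!/(5! x (13-5)!).

Final answer: C(13,5) = 1287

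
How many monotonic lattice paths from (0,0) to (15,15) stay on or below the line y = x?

Total monotonic paths to (15,15): C(30,15) = 155117520.
A path is bad iff it touches y = x + 1; reflecting its initial segment maps bad paths bijectively onto all paths to (14,16), of which there are C(30,16) = 145422675.
Valid Dyck paths: 155117520 - 145422675.
(Equivalently, C_{15} = C(30,15)/16 = 155117520/16.)

Final answer: C_{15} = 9694845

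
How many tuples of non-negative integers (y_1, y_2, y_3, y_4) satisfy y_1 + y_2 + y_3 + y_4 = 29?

Stars and bars with 29 stars and 3 bars:
C(29+4-1, 4-1) = C(32,3).

Final answer: C(32,3) = 4960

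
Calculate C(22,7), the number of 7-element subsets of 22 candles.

C(22,7) = 22!/(7! x (22-7)!).

Final answer: C(22,7) = 170544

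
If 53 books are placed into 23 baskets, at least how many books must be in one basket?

By the pigeonhole principle: ceiling(53/23).

Final answer: 3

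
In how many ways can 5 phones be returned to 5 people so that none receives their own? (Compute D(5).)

Use the recurrence D(n) = (n-1)(D(n-1) + D(n-2)) with D(0)=1, D(1)=0.
D(2) = 1 x (0 + 1) = 1
D(3) = 2 x (1 + 0) = 2
D(4) = 3 x (2 + 1) = 9
D(5) = 4 x (D(4) + D(3)) = 4 x (9 + 2)

Final answer: D(5) = 44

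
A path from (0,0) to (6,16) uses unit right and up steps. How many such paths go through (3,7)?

Paths (0,0)->(3,7): C(10,7) = 120.
Paths (3,7)->(6,16): C(12,9) = 220.
By multiplication principle: 120 x 220.

Final answer: 26400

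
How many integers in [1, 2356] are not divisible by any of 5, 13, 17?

|div by 5|=471, |div by 13|=181, |div by 17|=138.
|div by 5&13|=36, |div by 5&17|=27, |div by 13&17|=10, |div by all|=2.
By inclusion-exclusion, divisible by at least one: 471+181+138-36-27-10+2 = 719.
Not divisible by any: 2356 - 719.

Final answer: 1637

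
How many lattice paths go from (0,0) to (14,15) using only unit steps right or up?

Each path has 14 right steps and 15 up steps in some order (29 steps total).
Choose which 15 of the 29 steps are up: C(29,15).

Final answer: C(29,15) = 77558760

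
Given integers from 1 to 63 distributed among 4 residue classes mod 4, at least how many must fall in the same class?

By pigeonhole with 63 objects and 4 categories: ceiling(63/4).

Final answer: 16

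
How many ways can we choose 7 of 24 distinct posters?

C(24,7) = 24!/(7! x (24-7)!).

Final answer: C(24,7) = 346104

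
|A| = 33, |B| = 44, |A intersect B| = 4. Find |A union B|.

|A union B| = |A| + |B| - |A intersect B| = 33 + 44 - 4.

Final answer: 73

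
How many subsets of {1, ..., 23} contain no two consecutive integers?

Condition on whether n belongs to the subset: if not, any valid subset of {1, ..., n-1} works (a(n-1)); if so, n-1 is excluded and the rest is a valid subset of {1, ..., n-2} (a(n-2)). Hence a(n) = a(n-1) + a(n-2), a(1)=2, a(2)=3.
Computing successive values: a(1)=2, a(2)=3, a(3)=5, a(4)=8, a(5)=13, a(6)=21, a(7)=34, a(8)=55, a(9)=89, a(10)=144, a(11)=233, a(12)=377, a(13)=610, a(14)=987, a(15)=1597, a(16)=2584, a(17)=4181, a(18)=6765, a(19)=10946, a(20)=17711, a(21)=28657, a(22)=46368, a(23)=75025.

Final answer: 75025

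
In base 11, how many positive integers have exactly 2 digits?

Leading digit: 10 options (nonzero). Other 1 digit(s): 11 options each.
Total: 10 x 11^1.

Final answer: 110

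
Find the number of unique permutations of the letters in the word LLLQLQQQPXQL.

Letters (L:5, P:1, Q:5, X:1). Total letters: 12.
Permutations = 12!/(5! x 5!).

Final answer: 33264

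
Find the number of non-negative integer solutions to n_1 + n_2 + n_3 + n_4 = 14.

Stars and bars with 14 stars and 3 bars:
C(14+4-1, 4-1) = C(17,3).

Final answer: C(17,3) = 680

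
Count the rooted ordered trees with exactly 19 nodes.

The structures are counted by the Catalan number C_n. Here n = 19 - 1 = 18.
C_n = (2n)!/(n!(n+1)!), so C_{18} = 36!/(18! x 19!) = C(36,18)/19 = 9075135300/19.

Final answer: C_{18} = 477638700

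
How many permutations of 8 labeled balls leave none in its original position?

Derangements satisfy D(n) = (n-1)(D(n-1) + D(n-2)), starting from D(0)=1, D(1)=0.
D(2) = 1 x (0 + 1) = 1
D(3) = 2 x (1 + 0) = 2
D(4) = 3 x (2 + 1) = 9
D(5) = 4 x (9 + 2) = 44
D(6) = 5 x (44 + 9) = 265
D(7) = 6 x (265 + 44) = 1854
D(8) = 7 x (D(7) + D(6)) = 7 x (1854 + 265)

Final answer: D(8) = 14833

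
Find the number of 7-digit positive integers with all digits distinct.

First digit: 9 (not 0). Second: 9 (not first). Third: 8, etc.
Total: 9 x 9 x 8 x 7 x 6 x 5 x 4.

Final answer: 544320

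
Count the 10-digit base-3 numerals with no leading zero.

Leading digit: 2 options (nonzero). Other 9 digit(s): 3 options each.
Total: 2 x 3^9.

Final answer: 39366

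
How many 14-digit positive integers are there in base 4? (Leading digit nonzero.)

Leading digit: 3 options (nonzero). Other 13 digit(s): 4 options each.
Total: 3 x 4^13.

Final answer: 201326592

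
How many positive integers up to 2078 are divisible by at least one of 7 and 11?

Multiples of 7: 296. Multiples of 11: 188. Of both (lcm=77): 26.
By inclusion-exclusion: 296 + 188 - 26.

Final answer: 458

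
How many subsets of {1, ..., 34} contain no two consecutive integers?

Let a(n) count such subsets of {1, ..., n}. Either n is excluded (a(n-1) ways) or n is included, forcing n-1 out (a(n-2) ways), so a(n) = a(n-1) + a(n-2) with a(1)=2, a(2)=3.
Computing successive values: a(1)=2, a(2)=3, a(3)=5, a(4)=8, a(5)=13, a(6)=21, a(7)=34, a(8)=55, a(9)=89, a(10)=144, a(11)=233, a(12)=377, a(13)=610, a(14)=987, a(15)=1597, a(16)=2584, a(17)=4181, a(18)=6765, a(19)=10946, a(20)=17711, a(21)=28657, a(22)=46368, a(23)=75025, a(24)=121393, a(25)=196418, a(26)=317811, a(27)=514229, a(28)=832040, a(29)=1346269, a(30)=2178309, a(31)=3524578, a(32)=5702887, a(33)=9227465, a(34)=14930352.

Final answer: 14930352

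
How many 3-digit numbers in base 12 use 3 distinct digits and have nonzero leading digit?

First digit: 11 (nonzero). Second: 11 (not first). Third: 10, etc.
Total: 11 x 11 x 10.

Final answer: 1210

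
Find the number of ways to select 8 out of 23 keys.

C(23,8) = 23!/(8! x (23-8)!).

Final answer: C(23,8) = 490314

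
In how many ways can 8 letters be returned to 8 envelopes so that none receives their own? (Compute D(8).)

D(n) = (n-1)(D(n-1) + D(n-2)), D(0)=1, D(1)=0.
D(2) = 1 x (0 + 1) = 1
D(3) = 2 x (1 + 0) = 2
D(4) = 3 x (2 + 1) = 9
D(5) = 4 x (9 + 2) = 44
D(6) = 5 x (44 + 9) = 265
D(7) = 6 x (265 + 44) = 1854
D(8) = 7 x (D(7) + D(6)) = 7 x (1854 + 265)

Final answer: D(8) = 14833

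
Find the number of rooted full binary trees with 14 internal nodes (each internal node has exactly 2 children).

The structures are counted by the Catalan number C_n. Here n = 14.
C_n = C(2n,n) - C(2n,n+1), so C_{14} = C(28,14) - C(28,15) = 40116600 - 37442160.

Final answer: C_{14} = 2674440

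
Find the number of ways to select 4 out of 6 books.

C(6,4) = 6!/(4! x (6-4)!).

Final answer: C(6,4) = 15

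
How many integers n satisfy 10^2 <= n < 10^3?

These are the integers in [10^2, 10^3), so the count is 10^3 - 10^2 = 9 x 10^2.

Final answer: 900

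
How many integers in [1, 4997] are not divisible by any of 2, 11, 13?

|div by 2|=2498, |div by 11|=454, |div by 13|=384.
|div by 2&11|=227, |div by 2&13|=192, |div by 11&13|=34, |div by all|=17.
By inclusion-exclusion, divisible by at least one: 2498+454+384-227-192-34+17 = 2900.
Not divisible by any: 4997 - 2900.

Final answer: 2097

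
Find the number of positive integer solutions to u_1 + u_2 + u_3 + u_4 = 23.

Substitute u'_i = u_i - 1 (so u'_i >= 0). Then sum u'_i = 23 - 4 = 19.
Stars and bars: C(19+4-1, 4-1) = C(22,3).

Final answer: C(22,3) = 1540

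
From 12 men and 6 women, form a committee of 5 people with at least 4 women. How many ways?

Sum over valid woman counts:
C(6,4)C(12,1) = 180
C(6,5)C(12,0) = 6
Total: 180 + 6.

Final answer: 186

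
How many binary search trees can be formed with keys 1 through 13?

This is counted by the nth Catalan number C_n. Here n = 13.
C_n = C(2n,n)/(n+1), so C_{13} = C(26,13)/14 = 10400600/14.

Final answer: C_{13} = 742900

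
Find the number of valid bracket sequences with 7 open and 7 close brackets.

The structures are counted by the Catalan number C_n. Here n = 7 (pairs).
C_n = C(2n,n) - C(2n,n+1), so C_{7} = C(14,7) - C(14,8) = 3432 - 3003.

Final answer: C_{7} = 429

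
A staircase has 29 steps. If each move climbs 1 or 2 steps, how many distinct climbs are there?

Let f(n) be the number of climbs. Removing the last move (1 or 2 steps) gives f(n) = f(n-1) + f(n-2); base cases f(1)=1, f(2)=2.
Computing successive values: f(1)=1, f(2)=2, f(3)=3, f(4)=5, f(5)=8, f(6)=13, f(7)=21, f(8)=34, f(9)=55, f(10)=89, f(11)=144, f(12)=233, f(13)=377, f(14)=610, f(15)=987, f(16)=1597, f(17)=2584, f(18)=4181, f(19)=6765, f(20)=10946, f(21)=17711, f(22)=28657, f(23)=46368, f(24)=75025, f(25)=121393, f(26)=196418, f(27)=317811, f(28)=514229, f(29)=832040.

Final answer: 832040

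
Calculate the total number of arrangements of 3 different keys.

The number of ways to arrange 3 distinct objects is 3!.

Final answer: 3! = 6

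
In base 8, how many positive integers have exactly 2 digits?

Leading digit: 7 options (nonzero). Other 1 digit(s): 8 options each.
Total: 7 x 8^1.

Final answer: 56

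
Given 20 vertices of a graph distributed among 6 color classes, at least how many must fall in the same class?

By pigeonhole with 20 objects and 6 categories: ceiling(20/6).

Final answer: 4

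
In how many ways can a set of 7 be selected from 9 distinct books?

C(9,7) = 9!/(7! x 2!).

Final answer: \binom{9}{7} = 36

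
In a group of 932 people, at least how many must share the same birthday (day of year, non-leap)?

There are 365 possible values for birthday (day of year, non-leap). With 932 people and 365 categories, by pigeonhole: ceiling(932/365).

Final answer: 3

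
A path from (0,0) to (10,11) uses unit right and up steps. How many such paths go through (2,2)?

Paths (0,0)->(2,2): C(4,2) = 6.
Paths (2,2)->(10,11): C(17,9) = 24310.
By multiplication principle: 6 x 24310.

Final answer: 145860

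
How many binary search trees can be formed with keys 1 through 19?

This is counted by the nth Catalan number C_n. Here n = 19.
C_n = C(2n,n)/(n+1), so C_{19} = C(38,19)/20 = 35345263800/20.

Final answer: C_{19} = 1767263190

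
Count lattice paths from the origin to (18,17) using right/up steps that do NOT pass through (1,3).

Total paths to (18,17): C(35,17) = 4537567650.
Paths through (1,3): C(4,3) x C(31,14) = 1060730100.
Avoiding (1,3): 4537567650 - 1060730100.

Final answer: 3476837550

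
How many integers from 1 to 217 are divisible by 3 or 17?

Multiples of 3: 72. Multiples of 17: 12. Of both (lcm=51): 4.
By inclusion-exclusion: 72 + 12 - 4.

Final answer: 80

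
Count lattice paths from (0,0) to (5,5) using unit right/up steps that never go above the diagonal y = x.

Total monotonic paths to (5,5): C(10,5) = 252.
Paths that cross above y=x (reflection bijection): C(10,6) = 210.
Valid Dyck paths: 252 - 210.
(These counts are the Catalan numbers.)

Final answer: C_{5} = 42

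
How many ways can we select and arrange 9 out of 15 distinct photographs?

P(15,9) = 15!/(15-9)! = 15!/6!.

Final answer: P(15,9) = 1816214400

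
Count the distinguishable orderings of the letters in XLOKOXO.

Letters (K:1, L:1, O:3, X:2). Total letters: 7.
Permutations = 7!/(3! x 2!).

Final answer: 420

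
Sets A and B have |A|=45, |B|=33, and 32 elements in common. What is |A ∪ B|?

|A union B| = |A| + |B| - |A intersect B| = 45 + 33 - 32.

Final answer: 46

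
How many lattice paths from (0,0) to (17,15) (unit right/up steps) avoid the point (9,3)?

Total paths to (17,15): C(32,15) = 565722720.
Paths through (9,3): C(12,3) x C(20,12) = 27713400.
Avoiding (9,3): 565722720 - 27713400.

Final answer: 538009320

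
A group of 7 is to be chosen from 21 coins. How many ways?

C(21,7) = 21!/(7! x (21-7)!).

Final answer: C(21,7) = 116280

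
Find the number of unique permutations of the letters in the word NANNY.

Letters (A:1, N:3, Y:1). Total letters: 5.
Permutations = 5!/(3!).

Final answer: 20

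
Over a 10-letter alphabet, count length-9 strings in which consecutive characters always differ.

Let g(n) count such strings. g(1) = 10, and each valid string of length n-1 extends in 9 ways (any symbol but the last), so g(n) = 9 g(n-1).
Total: g(9) = 10 x 9^8.

Final answer: 10 x 9^{8} = 430467210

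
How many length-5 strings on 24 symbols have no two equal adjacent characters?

First character: 24 choices. Each subsequent: 23 choices (must differ from the previous one).
Total: 24 x 23^4.

Final answer: 24 x 23^{4} = 6716184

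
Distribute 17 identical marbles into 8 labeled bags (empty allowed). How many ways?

Stars and bars: C(n+k-1, k-1) = C(24,7).

Final answer: C(24,7) = 346104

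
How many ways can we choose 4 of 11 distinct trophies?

C(11,4) = 11!/(4! x 7!).

Final answer: \binom{11}{4} = 330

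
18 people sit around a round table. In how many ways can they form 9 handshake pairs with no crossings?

This is a standard Catalan-number count: the answer is C_n. Here n = 18/2 = 9.
Using C_0 = 1 and C_(k+1) = C_k x 2(2k+1)/(k+2), build up term by term: C_1=1, C_2=2, C_3=5, C_4=14, C_5=42, C_6=132, C_7=429, C_8=1430, C_9=4862.

Final answer: C_{9} = 4862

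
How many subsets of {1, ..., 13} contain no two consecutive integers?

Let a(n) count such subsets of {1, ..., n}. Either n is excluded (a(n-1) ways) or n is included, forcing n-1 out (a(n-2) ways), so a(n) = a(n-1) + a(n-2) with a(1)=2, a(2)=3.
Building up term by term: a(1)=2, a(2)=3, a(3)=5, a(4)=8, a(5)=13, a(6)=21, a(7)=34, a(8)=55, a(9)=89, a(10)=144, a(11)=233, a(12)=377, a(13)=610.

Final answer: 610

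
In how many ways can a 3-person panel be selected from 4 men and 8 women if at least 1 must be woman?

Sum over valid woman counts:
C(8,1)C(4,2) = 48
C(8,2)C(4,1) = 112
C(8,3)C(4,0) = 56
Total: 48 + 112 + 56.

Final answer: 216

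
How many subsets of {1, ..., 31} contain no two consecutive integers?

Condition on whether n belongs to the subset: if not, any valid subset of {1, ..., n-1} works (a(n-1)); if so, n-1 is excluded and the rest is a valid subset of {1, ..., n-2} (a(n-2)). Hence a(n) = a(n-1) + a(n-2), a(1)=2, a(2)=3.
Building up term by term: a(1)=2, a(2)=3, a(3)=5, a(4)=8, a(5)=13, a(6)=21, a(7)=34, a(8)=55, a(9)=89, a(10)=144, a(11)=233, a(12)=377, a(13)=610, a(14)=987, a(15)=1597, a(16)=2584, a(17)=4181, a(18)=6765, a(19)=10946, a(20)=17711, a(21)=28657, a(22)=46368, a(23)=75025, a(24)=121393, a(25)=196418, a(26)=317811, a(27)=514229, a(28)=832040, a(29)=1346269, a(30)=2178309, a(31)=3524578.

Final answer: 3524578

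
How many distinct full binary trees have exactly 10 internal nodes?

The structures are counted by the Catalan number C_n. Here n = 10.
C_n = C(2n,n) - C(2n,n+1), so C_{10} = C(20,10) - C(20,11) = 184756 - 167960.

Final answer: C_{10} = 16796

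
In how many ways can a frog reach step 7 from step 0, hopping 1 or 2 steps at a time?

Let f(n) count the ways. The last step is size 1 or 2, so f(n) = f(n-1) + f(n-2) with f(1)=1, f(2)=2.
Building up term by term: f(1)=1, f(2)=2, f(3)=3, f(4)=5, f(5)=8, f(6)=13, f(7)=21.

Final answer: 21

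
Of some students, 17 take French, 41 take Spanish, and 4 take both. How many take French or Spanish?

|A union B| = |A| + |B| - |A intersect B| = 17 + 41 - 4.

Final answer: 54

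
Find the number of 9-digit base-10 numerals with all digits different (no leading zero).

First digit: 9 (nonzero). Second: 9 (not first). Third: 8, etc.
Total: 9 x 9 x 8 x 7 x 6 x 5 x 4 x 3 x 2.

Final answer: 3265920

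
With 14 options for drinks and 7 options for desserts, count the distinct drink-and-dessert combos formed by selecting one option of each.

By the multiplication principle: 14 x 7.

Final answer: 98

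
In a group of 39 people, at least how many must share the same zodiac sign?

There are 12 possible values for zodiac sign. With 39 people and 12 categories, by pigeonhole: ceiling(39/12).

Final answer: 4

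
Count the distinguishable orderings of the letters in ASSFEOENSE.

Letters (A:1, E:3, F:1, N:1, O:1, S:3). Total letters: 10.
Permutations = 10!/(3! x 3!).

Final answer: 100800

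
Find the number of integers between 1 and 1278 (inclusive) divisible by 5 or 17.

Multiples of 5: 255. Multiples of 17: 75. Of both (lcm=85): 15.
By inclusion-exclusion: 255 + 75 - 15.

Final answer: 315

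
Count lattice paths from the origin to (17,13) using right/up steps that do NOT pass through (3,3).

Total paths to (17,13): C(30,13) = 119759850.
Paths through (3,3): C(6,3) x C(24,10) = 39225120.
Avoiding (3,3): 119759850 - 39225120.

Final answer: 80534730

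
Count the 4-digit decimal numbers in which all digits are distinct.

First digit: 9 (not 0). Second: 9 (not first). Third: 8, etc.
Total: 9 x 9 x 8 x 7.

Final answer: 4536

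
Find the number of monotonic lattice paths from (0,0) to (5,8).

Each path has 5 right steps and 8 up steps in some order (13 steps total).
Choose which 8 of the 13 steps are up: C(13,8).

Final answer: C(13,8) = 1287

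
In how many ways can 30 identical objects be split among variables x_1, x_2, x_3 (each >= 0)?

Stars and bars with 30 stars and 2 bars:
C(30+3-1, 3-1) = C(32,2).

Final answer: C(32,2) = 496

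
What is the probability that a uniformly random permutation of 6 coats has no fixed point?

D(n) = (n-1)(D(n-1) + D(n-2)), D(0)=1, D(1)=0.
Building up: D(2)=1, D(3)=2, D(4)=9, D(5)=44, D(6)=265.
Total arrangements: 6! = 720.
Probability = D(6)/6! = 53/144.

Final answer: D(6)/6! = 265/720 = 0.368056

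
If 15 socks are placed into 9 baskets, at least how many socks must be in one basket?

By the pigeonhole principle: ceiling(15/9).

Final answer: 2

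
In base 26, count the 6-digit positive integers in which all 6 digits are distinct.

The leading digit has 25 choices (anything but zero); the next has 25 (anything but the first), then 24, and so on, one fewer each time.
Total: 25 x 25 x 24 x 23 x 22 x 21.

Final answer: 159390000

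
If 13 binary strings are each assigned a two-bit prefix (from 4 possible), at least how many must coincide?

There are 4 possible values for two-bit prefix. With 13 binary strings and 4 categories, by pigeonhole: ceiling(13/4).

Final answer: 4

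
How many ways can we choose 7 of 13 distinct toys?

C(13,7) = 13!/(7! x (13-7)!).

Final answer: C(13,7) = 1716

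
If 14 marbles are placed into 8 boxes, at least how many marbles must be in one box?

By the pigeonhole principle: ceiling(14/8).

Final answer: 2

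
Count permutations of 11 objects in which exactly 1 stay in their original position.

Choose which 1 elements are fixed: C(11,1) = 11.
Derange the remaining 10 using D(j) = (j-1)(D(j-1) + D(j-2)), D(0)=1, D(1)=0: D(2)=1, D(3)=2, D(4)=9, D(5)=44, D(6)=265, D(7)=1854, D(8)=14833, D(9)=133496, D(10)=1334961.
Total: 11 x 1334961.

Final answer: C(11,1) D(10) = 14684571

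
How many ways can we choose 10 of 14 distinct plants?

C(14,10) = 14!/(10! x 4!).

Final answer: \binom{14}{10} = 1001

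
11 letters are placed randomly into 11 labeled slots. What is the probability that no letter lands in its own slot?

Use the recurrence D(n) = (n-1)(D(n-1) + D(n-2)) with D(0)=1, D(1)=0.
Building up: D(2)=1, D(3)=2, D(4)=9, D(5)=44, D(6)=265, D(7)=1854, D(8)=14833, D(9)=133496, D(10)=1334961, D(11)=14684570.
Total arrangements: 11! = 39916800.
Probability = D(11)/11! = 1468457/3991680.

Final answer: D(11)/11! = 14684570/39916800 = 0.367879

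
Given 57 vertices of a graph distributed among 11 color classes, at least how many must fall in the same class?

By pigeonhole with 57 objects and 11 categories: ceiling(57/11).

Final answer: 6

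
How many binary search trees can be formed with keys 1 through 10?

This is counted by the nth Catalan number C_n. Here n = 10.
C_n = C(2n,n)/(n+1), so C_{10} = C(20,10)/11 = 184756/11.

Final answer: C_{10} = 16796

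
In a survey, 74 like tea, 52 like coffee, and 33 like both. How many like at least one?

|A union B| = |A| + |B| - |A intersect B| = 74 + 52 - 33.

Final answer: 93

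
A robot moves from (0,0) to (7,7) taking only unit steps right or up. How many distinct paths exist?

Each path has 7 right steps and 7 up steps in some order (14 steps total).
Choose which 7 of the 14 steps are up: C(14,7).

Final answer: C(14,7) = 3432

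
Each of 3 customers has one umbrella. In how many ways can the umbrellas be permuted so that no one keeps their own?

Use the recurrence D(n) = (n-1)(D(n-1) + D(n-2)) with D(0)=1, D(1)=0.
D(2) = 1 x (0 + 1) = 1
D(3) = 2 x (D(2) + D(1)) = 2 x (1 + 0)

Final answer: D(3) = 2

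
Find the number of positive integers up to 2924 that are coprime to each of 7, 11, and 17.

|div by 7|=417, |div by 11|=265, |div by 17|=172.
|div by 7&11|=37, |div by 7&17|=24, |div by 11&17|=15, |div by all|=2.
By inclusion-exclusion, divisible by at least one: 417+265+172-37-24-15+2 = 780.
Not divisible by any: 2924 - 780.

Final answer: 2144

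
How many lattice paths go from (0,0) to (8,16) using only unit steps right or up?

Each path has 8 right steps and 16 up steps in some order (24 steps total).
Choose which 16 of the 24 steps are up: C(24,16).

Final answer: C(24,16) = 735471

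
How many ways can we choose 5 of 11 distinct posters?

C(11,5) = 11!/(5! x 6!).

Final answer: \binom{11}{5} = 462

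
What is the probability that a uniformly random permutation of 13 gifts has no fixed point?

Use the recurrence D(n) = (n-1)(D(n-1) + D(n-2)) with D(0)=1, D(1)=0.
Building up: D(2)=1, D(3)=2, D(4)=9, D(5)=44, D(6)=265, D(7)=1854, D(8)=14833, D(9)=133496, D(10)=1334961, D(11)=14684570, D(12)=176214841, D(13)=2290792932.
Total arrangements: 13! = 6227020800.
Probability = D(13)/13! = 63633137/172972800.

Final answer: D(13)/13! = 2290792932/6227020800 = 0.367879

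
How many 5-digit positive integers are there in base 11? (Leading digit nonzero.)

Leading digit: 10 options (nonzero). Other 4 digit(s): 11 options each.
Total: 10 x 11^4.

Final answer: 146410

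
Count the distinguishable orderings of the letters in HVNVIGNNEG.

Letters (E:1, G:2, H:1, I:1, N:3, V:2). Total letters: 10.
Permutations = 10!/(3! x 2! x 2!).

Final answer: 151200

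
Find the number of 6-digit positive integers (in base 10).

The leading digit cannot be 0 (9 options); the other 5 digits can be anything (10 options each).
Total: 9 x 10^5.

Final answer: 900000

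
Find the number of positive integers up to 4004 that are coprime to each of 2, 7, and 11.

|div by 2|=2002, |div by 7|=572, |div by 11|=364.
|div by 2&7|=286, |div by 2&11|=182, |div by 7&11|=52, |div by all|=26.
By inclusion-exclusion, divisible by at least one: 2002+572+364-286-182-52+26 = 2444.
Not divisible by any: 4004 - 2444.

Final answer: 1560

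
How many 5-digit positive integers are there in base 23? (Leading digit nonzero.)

In base 23, the leading digit has 22 choices (1..22); each of the remaining 4 digits has 23 choices.
Total: 22 x 23^4.

Final answer: 6156502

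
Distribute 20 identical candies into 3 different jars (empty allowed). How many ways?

Stars and bars: C(n+k-1, k-1) = C(22,2).

Final answer: C(22,2) = 231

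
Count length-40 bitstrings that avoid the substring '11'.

Classify by the final bit: ...0 gives a(n-1) strings, ...01 gives a(n-2) strings. Thus a(n) = a(n-1) + a(n-2) with a(1)=2, a(2)=3.
Building up term by term: a(1)=2, a(2)=3, a(3)=5, a(4)=8, a(5)=13, a(6)=21, a(7)=34, a(8)=55, a(9)=89, a(10)=144, a(11)=233, a(12)=377, a(13)=610, a(14)=987, a(15)=1597, a(16)=2584, a(17)=4181, a(18)=6765, a(19)=10946, a(20)=17711, a(21)=28657, a(22)=46368, a(23)=75025, a(24)=121393, a(25)=196418, a(26)=317811, a(27)=514229, a(28)=832040, a(29)=1346269, a(30)=2178309, a(31)=3524578, a(32)=5702887, a(33)=9227465, a(34)=14930352, a(35)=24157817, a(36)=39088169, a(37)=63245986, a(38)=102334155, a(39)=165580141, a(40)=267914296.

Final answer: 267914296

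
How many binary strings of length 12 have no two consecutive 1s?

A valid string ends in 0 (append to any length-(n-1) valid string) or in 01 (append to any length-(n-2) valid string), so a(n) = a(n-1) + a(n-2) with a(1)=2, a(2)=3.
Iterating the recurrence: a(1)=2, a(2)=3, a(3)=5, a(4)=8, a(5)=13, a(6)=21, a(7)=34, a(8)=55, a(9)=89, a(10)=144, a(11)=233, a(12)=377.

Final answer: 377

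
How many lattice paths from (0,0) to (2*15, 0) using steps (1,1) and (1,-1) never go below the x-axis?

Total monotonic paths to (15,15): C(30,15) = 155117520.
By the reflection principle, paths that go above the diagonal number C(30,16) = 145422675.
Valid Dyck paths: 155117520 - 145422675.
(Equivalently, C_{15} = C(30,15)/16 = 155117520/16.)

Final answer: C_{15} = 9694845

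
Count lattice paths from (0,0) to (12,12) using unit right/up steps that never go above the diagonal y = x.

Total monotonic paths to (12,12): C(24,12) = 2704156.
By the reflection principle, paths that go above the diagonal number C(24,13) = 2496144.
Valid Dyck paths: 2704156 - 2496144.
(This is the Catalan number C_{12}.)

Final answer: C_{12} = 208012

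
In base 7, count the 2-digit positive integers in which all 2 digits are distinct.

The leading digit has 6 choices (anything but zero); the next has 6 (anything but the first), then 5, and so on, one fewer each time.
Total: 6 x 6.

Final answer: 36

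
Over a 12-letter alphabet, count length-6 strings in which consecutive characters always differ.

Let g(n) count such strings. g(1) = 12, and each valid string of length n-1 extends in 11 ways (any symbol but the last), so g(n) = 11 g(n-1).
Total: g(6) = 12 x 11^5.

Final answer: 12 x 11^{5} = 1932612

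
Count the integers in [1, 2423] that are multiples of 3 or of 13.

Multiples of 3: 807. Multiples of 13: 186. Of both (lcm=39): 62.
By inclusion-exclusion: 807 + 186 - 62.

Final answer: 931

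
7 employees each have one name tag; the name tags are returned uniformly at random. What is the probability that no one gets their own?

Derangements satisfy D(n) = (n-1)(D(n-1) + D(n-2)), starting from D(0)=1, D(1)=0.
Building up: D(2)=1, D(3)=2, D(4)=9, D(5)=44, D(6)=265, D(7)=1854.
Total arrangements: 7! = 5040.
Probability = D(7)/7! = 103/280.

Final answer: D(7)/7! = 1854/5040 = 0.367857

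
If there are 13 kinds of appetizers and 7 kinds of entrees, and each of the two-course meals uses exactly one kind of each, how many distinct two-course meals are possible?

By the multiplication principle: 13 x 7.

Final answer: 91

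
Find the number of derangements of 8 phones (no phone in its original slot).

D(n) = (n-1)(D(n-1) + D(n-2)), D(0)=1, D(1)=0.
D(2) = 1 x (0 + 1) = 1
D(3) = 2 x (1 + 0) = 2
D(4) = 3 x (2 + 1) = 9
D(5) = 4 x (9 + 2) = 44
D(6) = 5 x (44 + 9) = 265
D(7) = 6 x (265 + 44) = 1854
D(8) = 7 x (D(7) + D(6)) = 7 x (1854 + 265)

Final answer: D(8) = 14833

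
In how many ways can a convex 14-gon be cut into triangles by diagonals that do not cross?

This is a standard Catalan-number count: the answer is C_n. Here n = 14 - 2 = 12.
Using C_0 = 1 and C_(k+1) = C_k x 2(2k+1)/(k+2), build up term by term: C_1=1, C_2=2, C_3=5, C_4=14, C_5=42, C_6=132, C_7=429, C_8=1430, C_9=4862, C_10=16796, C_11=58786, C_12=208012.

Final answer: C_{12} = 208012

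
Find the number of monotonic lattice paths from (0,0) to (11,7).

Each path has 11 right steps and 7 up steps in some order (18 steps total).
Choose which 7 of the 18 steps are up: C(18,7).

Final answer: C(18,7) = 31824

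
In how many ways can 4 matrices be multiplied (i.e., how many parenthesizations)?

This is counted by the nth Catalan number C_n. Here n = 4 - 1 = 3.
C_n = (2n)!/(n!(n+1)!), so C_{3} = 6!/(3! x 4!) = C(6,3)/4 = 20/4.

Final answer: C_{3} = 5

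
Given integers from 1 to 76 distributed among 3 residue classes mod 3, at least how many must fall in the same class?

By pigeonhole with 76 objects and 3 categories: ceiling(76/3).

Final answer: 26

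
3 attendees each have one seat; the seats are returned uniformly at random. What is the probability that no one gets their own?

Derangements satisfy D(n) = (n-1)(D(n-1) + D(n-2)), starting from D(0)=1, D(1)=0.
Building up: D(2)=1, D(3)=2.
Total arrangements: 3! = 6.
Probability = D(3)/3! = 1/3.

Final answer: D(3)/3! = 2/6 = 0.333333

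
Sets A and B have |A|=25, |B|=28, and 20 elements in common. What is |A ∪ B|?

|A union B| = |A| + |B| - |A intersect B| = 25 + 28 - 20.

Final answer: 33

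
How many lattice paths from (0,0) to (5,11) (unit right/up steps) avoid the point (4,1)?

Total paths to (5,11): C(16,11) = 4368.
Paths through (4,1): C(5,1) x C(11,10) = 55.
Avoiding (4,1): 4368 - 55.

Final answer: 4313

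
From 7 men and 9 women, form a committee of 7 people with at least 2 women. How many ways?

Sum over valid woman counts:
C(9,2)C(7,5) = 756
C(9,3)C(7,4) = 2940
C(9,4)C(7,3) = 4410
C(9,5)C(7,2) = 2646
C(9,6)C(7,1) = 588
C(9,7)C(7,0) = 36
Total: 756 + 2940 + 4410 + 2646 + 588 + 36.

Final answer: 11376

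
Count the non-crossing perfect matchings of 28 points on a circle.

This is counted by the nth Catalan number C_n. Here n = 28/2 = 14.
C_n = C(2n,n) - C(2n,n+1), so C_{14} = C(28,14) - C(28,15) = 40116600 - 37442160.

Final answer: C_{14} = 2674440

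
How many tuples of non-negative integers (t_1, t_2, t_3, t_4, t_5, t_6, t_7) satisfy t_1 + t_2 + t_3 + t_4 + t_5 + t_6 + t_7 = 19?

Stars and bars with 19 stars and 6 bars:
C(19+7-1, 7-1) = C(25,6).

Final answer: C(25,6) = 177100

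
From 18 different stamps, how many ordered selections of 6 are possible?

P(18,6) = 18!/(18-6)! = 18!/12!.

Final answer: P(18,6) = 13366080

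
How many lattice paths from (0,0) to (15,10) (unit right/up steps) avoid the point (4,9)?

Total paths to (15,10): C(25,10) = 3268760.
Paths through (4,9): C(13,9) x C(12,1) = 8580.
Avoiding (4,9): 3268760 - 8580.

Final answer: 3260180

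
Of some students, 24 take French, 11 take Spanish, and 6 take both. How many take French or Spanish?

|A union B| = |A| + |B| - |A intersect B| = 24 + 11 - 6.

Final answer: 29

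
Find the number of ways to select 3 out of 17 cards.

C(17,3) = 17!/(3! x (17-3)!).

Final answer: C(17,3) = 680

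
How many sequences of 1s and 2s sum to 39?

Let f(n) count the ways. The last step is size 1 or 2, so f(n) = f(n-1) + f(n-2) with f(1)=1, f(2)=2.
Iterating the recurrence: f(1)=1, f(2)=2, f(3)=3, f(4)=5, f(5)=8, f(6)=13, f(7)=21, f(8)=34, f(9)=55, f(10)=89, f(11)=144, f(12)=233, f(13)=377, f(14)=610, f(15)=987, f(16)=1597, f(17)=2584, f(18)=4181, f(19)=6765, f(20)=10946, f(21)=17711, f(22)=28657, f(23)=46368, f(24)=75025, f(25)=121393, f(26)=196418, f(27)=317811, f(28)=514229, f(29)=832040, f(30)=1346269, f(31)=2178309, f(32)=3524578, f(33)=5702887, f(34)=9227465, f(35)=14930352, f(36)=24157817, f(37)=39088169, f(38)=63245986, f(39)=102334155.

Final answer: 102334155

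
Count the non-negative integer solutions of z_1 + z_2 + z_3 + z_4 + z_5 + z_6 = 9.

Stars and bars with 9 stars and 5 bars:
C(9+6-1, 6-1) = C(14,5).

Final answer: C(14,5) = 2002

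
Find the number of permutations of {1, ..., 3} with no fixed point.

Derangements satisfy D(n) = (n-1)(D(n-1) + D(n-2)), starting from D(0)=1, D(1)=0.
Building up: D(2)=1.
D(3) = 2 x (D(2) + D(1)) = 2 x (1 + 0).

Final answer: D(3) = 2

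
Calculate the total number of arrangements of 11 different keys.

The number of ways to arrange 11 distinct objects is 11!.

Final answer: 11! = 39916800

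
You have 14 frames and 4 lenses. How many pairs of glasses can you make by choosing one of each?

By the multiplication principle: 14 x 4.

Final answer: 56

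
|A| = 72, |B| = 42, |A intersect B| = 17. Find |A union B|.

|A union B| = |A| + |B| - |A intersect B| = 72 + 42 - 17.

Final answer: 97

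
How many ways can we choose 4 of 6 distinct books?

C(6,4) = 6!/(4! x (6-4)!).

Final answer: C(6,4) = 15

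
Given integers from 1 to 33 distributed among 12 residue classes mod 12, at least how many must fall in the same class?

By pigeonhole with 33 objects and 12 categories: ceiling(33/12).

Final answer: 3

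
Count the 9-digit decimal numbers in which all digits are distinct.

First digit: 9 (not 0). Second: 9 (not first). Third: 8, etc.
Total: 9 x 9 x 8 x 7 x 6 x 5 x 4 x 3 x 2.

Final answer: 3265920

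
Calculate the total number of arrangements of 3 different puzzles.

The number of ways to arrange 3 distinct objects is 3!.

Final answer: 3! = 6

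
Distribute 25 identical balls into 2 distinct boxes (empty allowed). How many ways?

Stars and bars: C(n+k-1, k-1) = C(26,1).

Final answer: C(26,1) = 26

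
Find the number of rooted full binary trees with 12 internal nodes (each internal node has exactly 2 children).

The structures are counted by the Catalan number C_n. Here n = 12.
C_n = (2n)!/(n!(n+1)!), so C_{12} = 24!/(12! x 13!) = C(24,12)/13 = 2704156/13.

Final answer: C_{12} = 208012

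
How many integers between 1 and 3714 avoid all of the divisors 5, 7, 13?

|div by 5|=742, |div by 7|=530, |div by 13|=285.
|div by 5&7|=106, |div by 5&13|=57, |div by 7&13|=40, |div by all|=8.
By inclusion-exclusion, divisible by at least one: 742+530+285-106-57-40+8 = 1362.
Not divisible by any: 3714 - 1362.

Final answer: 2352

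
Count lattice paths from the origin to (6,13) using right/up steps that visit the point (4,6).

Paths (0,0)->(4,6): C(10,6) = 210.
Paths (4,6)->(6,13): C(9,7) = 36.
By multiplication principle: 210 x 36.

Final answer: 7560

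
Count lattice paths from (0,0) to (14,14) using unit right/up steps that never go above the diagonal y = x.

Total monotonic paths to (14,14): C(28,14) = 40116600.
A path is bad iff it touches y = x + 1; reflecting its initial segment maps bad paths bijectively onto all paths to (13,15), of which there are C(28,15) = 37442160.
Valid Dyck paths: 40116600 - 37442160.
(Check: C(28,14) - C(28,15) = C(28,14)/15, the Catalan number C_{14}.)

Final answer: C_{14} = 2674440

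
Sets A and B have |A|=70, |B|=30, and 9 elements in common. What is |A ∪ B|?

|A union B| = |A| + |B| - |A intersect B| = 70 + 30 - 9.

Final answer: 91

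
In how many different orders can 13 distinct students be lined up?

The number of ways to arrange 13 distinct objects is 13!.

Final answer: 13! = 6227020800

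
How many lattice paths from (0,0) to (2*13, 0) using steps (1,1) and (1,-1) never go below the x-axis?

Total monotonic paths to (13,13): C(26,13) = 10400600.
Reflecting each bad path at its first crossing gives a bijection with paths to (12,14): C(26,14) = 9657700.
Valid Dyck paths: 10400600 - 9657700.
(Check: C(26,13) - C(26,14) = C(26,13)/14, the Catalan number C_{13}.)

Final answer: C_{13} = 742900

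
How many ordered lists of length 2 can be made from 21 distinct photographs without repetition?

P(21,2) = 21!/(21-2)! = 21!/19!.

Final answer: P(21,2) = 420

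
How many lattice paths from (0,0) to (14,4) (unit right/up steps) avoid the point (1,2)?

Total paths to (14,4): C(18,4) = 3060.
Paths through (1,2): C(3,2) x C(15,2) = 315.
Avoiding (1,2): 3060 - 315.

Final answer: 2745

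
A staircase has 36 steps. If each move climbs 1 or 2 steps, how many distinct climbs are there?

Let f(n) count the ways. The last step is size 1 or 2, so f(n) = f(n-1) + f(n-2) with f(1)=1, f(2)=2.
Iterating the recurrence: f(1)=1, f(2)=2, f(3)=3, f(4)=5, f(5)=8, f(6)=13, f(7)=21, f(8)=34, f(9)=55, f(10)=89, f(11)=144, f(12)=233, f(13)=377, f(14)=610, f(15)=987, f(16)=1597, f(17)=2584, f(18)=4181, f(19)=6765, f(20)=10946, f(21)=17711, f(22)=28657, f(23)=46368, f(24)=75025, f(25)=121393, f(26)=196418, f(27)=317811, f(28)=514229, f(29)=832040, f(30)=1346269, f(31)=2178309, f(32)=3524578, f(33)=5702887, f(34)=9227465, f(35)=14930352, f(36)=24157817.

Final answer: 24157817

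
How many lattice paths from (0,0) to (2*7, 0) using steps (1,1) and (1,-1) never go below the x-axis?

Total monotonic paths to (7,7): C(14,7) = 3432.
A path is bad iff it touches y = x + 1; reflecting its initial segment maps bad paths bijectively onto all paths to (6,8), of which there are C(14,8) = 3003.
Valid Dyck paths: 3432 - 3003.
(These counts are the Catalan numbers.)

Final answer: C_{7} = 429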